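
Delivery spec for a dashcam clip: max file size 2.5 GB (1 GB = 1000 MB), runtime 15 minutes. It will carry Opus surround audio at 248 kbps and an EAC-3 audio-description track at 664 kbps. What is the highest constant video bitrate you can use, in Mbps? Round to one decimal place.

21.3 Mbps

Budget: 2.5 GB = 20000.0 Mb.
15 min = 900 s
Total bitrate budget: 20000.0 Mb / 900 s = 22.222 Mbps.
Audio total: 248 + 664 = 912 kbps = 0.912 Mbps.
Video: 22.222 − 0.912 = 21.310 Mbps.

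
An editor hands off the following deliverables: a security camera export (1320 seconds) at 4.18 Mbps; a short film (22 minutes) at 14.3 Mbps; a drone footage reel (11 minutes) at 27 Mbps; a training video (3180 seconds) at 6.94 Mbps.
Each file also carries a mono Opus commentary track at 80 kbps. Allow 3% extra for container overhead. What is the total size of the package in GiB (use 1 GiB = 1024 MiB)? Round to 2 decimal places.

7.77 GiB

Audio: 80 kbps = 0.080 Mbps.
security camera export: 4.260 Mbps × 1320 s × 1.03 = 5791.9 Mb
short film: 14.380 Mbps × 1320 s × 1.03 = 19551.0 Mb
drone footage reel: 27.080 Mbps × 660 s × 1.03 = 18409.0 Mb
training video: 7.020 Mbps × 3180 s × 1.03 = 22993.3 Mb
Total: 66745.2 Mb = 8343.2 MB.
= 7.770 GiB.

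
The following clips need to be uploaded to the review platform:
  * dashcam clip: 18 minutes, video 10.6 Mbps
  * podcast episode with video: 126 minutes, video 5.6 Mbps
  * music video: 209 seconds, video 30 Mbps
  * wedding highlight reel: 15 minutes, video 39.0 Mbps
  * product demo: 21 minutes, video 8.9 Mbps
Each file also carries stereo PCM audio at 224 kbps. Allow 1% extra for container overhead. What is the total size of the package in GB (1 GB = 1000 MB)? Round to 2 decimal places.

13.74 GB

Audio: 224 kbps = 0.224 Mbps.
dashcam clip: 10.824 Mbps × 1080 s × 1.01 = 11806.8 Mb
podcast episode with video: 5.824 Mbps × 7560 s × 1.01 = 44469.7 Mb
music video: 30.224 Mbps × 209 s × 1.01 = 6380.0 Mb
wedding highlight reel: 39.224 Mbps × 900 s × 1.01 = 35654.6 Mb
product demo: 9.124 Mbps × 1260 s × 1.01 = 11611.2 Mb
Total: 109922.4 Mb = 13740.3 MB.
= 13.74 GB.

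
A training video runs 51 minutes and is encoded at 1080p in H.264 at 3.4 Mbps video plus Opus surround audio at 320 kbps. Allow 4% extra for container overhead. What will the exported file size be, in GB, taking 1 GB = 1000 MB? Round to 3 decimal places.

51 min = 3060 s
Audio: 320 kbps = 0.320 Mbps.
Total bitrate: 3.4 + 0.320 = 3.720 Mbps.
Stream data: 3.720 Mbps × 3060 s = 11383.2 Mb.
With 4% container overhead: ×1.04.
11,839 Mb ÷ 8 = 1,480 MB → 1.480 GB.

1.480 GB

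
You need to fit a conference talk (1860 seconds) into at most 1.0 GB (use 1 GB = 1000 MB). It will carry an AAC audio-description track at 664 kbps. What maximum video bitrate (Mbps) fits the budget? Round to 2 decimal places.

3.64 Mbps

Budget: 1.0 GB = 8000.0 Mb.
Total bitrate budget: 8000.0 Mb / 1860 s = 4.301 Mbps.
Audio: 664 kbps = 0.664 Mbps.
Video: 4.301 − 0.664 = 3.637 Mbps.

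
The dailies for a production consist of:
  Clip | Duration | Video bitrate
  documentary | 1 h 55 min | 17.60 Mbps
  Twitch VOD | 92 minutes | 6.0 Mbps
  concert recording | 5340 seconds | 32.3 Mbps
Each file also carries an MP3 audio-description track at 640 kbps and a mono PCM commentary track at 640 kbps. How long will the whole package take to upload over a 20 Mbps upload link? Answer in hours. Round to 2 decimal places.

Audio total: 640 + 640 = 1280 kbps = 1.280 Mbps.
documentary: 18.880 Mbps × 6900 s = 130272.0 Mb
Twitch VOD: 7.280 Mbps × 5520 s = 40185.6 Mb
concert recording: 33.580 Mbps × 5340 s = 179317.2 Mb
Total: 349774.8 Mb = 43721.8 MB.
At 20 Mbps: 349774.8 / 20 = 17489 s ≈ 4.86 hours.

4.86 hours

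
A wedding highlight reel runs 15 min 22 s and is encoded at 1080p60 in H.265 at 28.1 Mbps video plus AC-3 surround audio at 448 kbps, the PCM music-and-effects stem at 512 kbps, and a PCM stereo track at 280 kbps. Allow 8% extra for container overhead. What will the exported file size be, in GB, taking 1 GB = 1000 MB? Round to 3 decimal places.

3.652 GB

15 min 22 s = 922 s
Audio total: 448 + 512 + 280 = 1240 kbps = 1.240 Mbps.
Total bitrate: 28.1 + 1.240 = 29.340 Mbps.
Stream data: 29.340 Mbps × 922 s = 27051.5 Mb.
With 8% container overhead: ×1.08.
29,216 Mb ÷ 8 = 3,652 MB → 3.652 GB.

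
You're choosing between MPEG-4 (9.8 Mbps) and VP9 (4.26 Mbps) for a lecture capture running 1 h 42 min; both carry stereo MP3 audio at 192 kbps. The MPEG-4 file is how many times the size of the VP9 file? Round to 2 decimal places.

1 h 42 min = 102 min = 6120 s
Audio: 192 kbps = 0.192 Mbps.
MPEG-4: 9.992 Mbps × 6120 s = 61151.0 Mb = 7.119 GiB.
VP9: 4.452 Mbps × 6120 s = 27246.2 Mb = 3.172 GiB.
Ratio: 7.119 / 3.172 = 2.244.

2.24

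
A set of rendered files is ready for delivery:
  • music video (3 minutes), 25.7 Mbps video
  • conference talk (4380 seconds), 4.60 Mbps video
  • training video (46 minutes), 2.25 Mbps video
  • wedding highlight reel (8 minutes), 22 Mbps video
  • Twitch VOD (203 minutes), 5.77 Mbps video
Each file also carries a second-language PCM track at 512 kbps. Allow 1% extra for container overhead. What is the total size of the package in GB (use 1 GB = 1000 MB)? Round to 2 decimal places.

Audio: 512 kbps = 0.512 Mbps.
music video: 26.212 Mbps × 180 s × 1.01 = 4765.3 Mb
conference talk: 5.112 Mbps × 4380 s × 1.01 = 22614.5 Mb
training video: 2.762 Mbps × 2760 s × 1.01 = 7699.4 Mb
wedding highlight reel: 22.512 Mbps × 480 s × 1.01 = 10913.8 Mb
Twitch VOD: 6.282 Mbps × 12180 s × 1.01 = 77279.9 Mb
Total: 123272.9 Mb = 15409.1 MB.
= 15.41 GB.

15.41 GB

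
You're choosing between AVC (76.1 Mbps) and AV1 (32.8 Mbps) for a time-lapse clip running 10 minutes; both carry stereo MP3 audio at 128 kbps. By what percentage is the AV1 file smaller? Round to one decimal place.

56.8%

10 min = 600 s
Audio: 128 kbps = 0.128 Mbps.
AVC: 76.228 Mbps × 600 s = 45736.8 Mb = 5.717 GB.
AV1: 32.928 Mbps × 600 s = 19756.8 Mb = 2.470 GB.
Reduction: (1 − 2.470/5.717) × 100 = 56.80%.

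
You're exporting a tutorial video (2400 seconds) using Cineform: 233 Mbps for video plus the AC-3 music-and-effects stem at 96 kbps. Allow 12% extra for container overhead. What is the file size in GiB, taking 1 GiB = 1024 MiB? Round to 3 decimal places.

Audio: 96 kbps = 0.096 Mbps.
Total bitrate: 233 + 0.096 = 233.096 Mbps.
Stream data: 233.096 Mbps × 2400 s = 559430.4 Mb.
With 12% container overhead: ×1.12.
626,562 Mb = 78,320,256,000 bytes ÷ 1,073,741,824 = 72.94 GiB.

72.941 GiB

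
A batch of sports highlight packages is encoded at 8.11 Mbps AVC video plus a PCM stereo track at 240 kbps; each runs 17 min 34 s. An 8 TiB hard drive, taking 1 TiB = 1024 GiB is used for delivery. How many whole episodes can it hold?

7995

17 min 34 s = 1054 s
Audio: 240 kbps = 0.240 Mbps.
Total bitrate: 8.350 Mbps.
Per item: 8.350 Mbps × 1054 s = 8,801 Mb = 1,100 MB.
Capacity: 8 TiB = 70,368,744 Mb; 7995.63 items → 7995 complete.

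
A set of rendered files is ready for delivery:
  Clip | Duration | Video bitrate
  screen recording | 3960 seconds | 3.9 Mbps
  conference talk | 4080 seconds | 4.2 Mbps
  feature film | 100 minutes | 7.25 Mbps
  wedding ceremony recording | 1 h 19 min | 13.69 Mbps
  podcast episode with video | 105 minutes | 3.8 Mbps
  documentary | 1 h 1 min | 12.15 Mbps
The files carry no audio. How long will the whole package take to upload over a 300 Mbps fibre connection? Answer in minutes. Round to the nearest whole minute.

screen recording: 3.900 Mbps × 3960 s = 15444.0 Mb
conference talk: 4.200 Mbps × 4080 s = 17136.0 Mb
feature film: 7.250 Mbps × 6000 s = 43500.0 Mb
wedding ceremony recording: 13.690 Mbps × 4740 s = 64890.6 Mb
podcast episode with video: 3.800 Mbps × 6300 s = 23940.0 Mb
documentary: 12.150 Mbps × 3660 s = 44469.0 Mb
Total: 209379.6 Mb = 26172.5 MB.
At 300 Mbps: 209379.6 / 300 = 698 s ≈ 11.6 minutes.

12 minutes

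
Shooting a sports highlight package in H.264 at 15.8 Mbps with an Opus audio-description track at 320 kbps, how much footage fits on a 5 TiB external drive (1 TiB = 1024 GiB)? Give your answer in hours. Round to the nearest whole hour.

758 hours

Audio: 320 kbps = 0.320 Mbps.
Total bitrate: 15.8 + 0.320 = 16.120 Mbps.
Capacity: 5 TiB = 43,980,465 Mb.
Recording time: 43,980,465 / 16.120 = 2,728,317 s ≈ 758 hours.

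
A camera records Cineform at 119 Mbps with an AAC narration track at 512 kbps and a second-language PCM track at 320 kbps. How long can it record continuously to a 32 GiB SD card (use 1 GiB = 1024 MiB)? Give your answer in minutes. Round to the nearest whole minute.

38 minutes

Audio total: 512 + 320 = 832 kbps = 0.832 Mbps.
Total bitrate: 119 + 0.832 = 119.832 Mbps.
Capacity: 32 GiB = 274,878 Mb.
Recording time: 274,878 / 119.832 = 2,294 s ≈ 38.2 minutes.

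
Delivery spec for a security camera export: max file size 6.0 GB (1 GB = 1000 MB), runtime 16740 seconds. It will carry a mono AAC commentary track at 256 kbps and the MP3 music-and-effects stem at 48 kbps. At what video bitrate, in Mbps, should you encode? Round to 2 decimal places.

Budget: 6.0 GB = 48000.0 Mb.
Total bitrate budget: 48000.0 Mb / 16740 s = 2.867 Mbps.
Audio total: 256 + 48 = 304 kbps = 0.304 Mbps.
Video: 2.867 − 0.304 = 2.563 Mbps.

2.56 Mbps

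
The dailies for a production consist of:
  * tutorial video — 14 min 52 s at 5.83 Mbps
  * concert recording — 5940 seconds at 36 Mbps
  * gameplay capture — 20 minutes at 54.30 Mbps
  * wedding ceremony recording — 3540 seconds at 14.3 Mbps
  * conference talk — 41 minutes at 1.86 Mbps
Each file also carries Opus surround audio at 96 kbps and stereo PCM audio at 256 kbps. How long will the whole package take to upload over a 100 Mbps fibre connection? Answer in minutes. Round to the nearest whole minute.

57 minutes

Audio total: 96 + 256 = 352 kbps = 0.352 Mbps.
tutorial video: 6.182 Mbps × 892 s = 5514.3 Mb
concert recording: 36.352 Mbps × 5940 s = 215930.9 Mb
gameplay capture: 54.652 Mbps × 1200 s = 65582.4 Mb
wedding ceremony recording: 14.652 Mbps × 3540 s = 51868.1 Mb
conference talk: 2.212 Mbps × 2460 s = 5441.5 Mb
Total: 344337.2 Mb = 43042.2 MB.
At 100 Mbps: 344337.2 / 100 = 3443 s ≈ 57.4 minutes.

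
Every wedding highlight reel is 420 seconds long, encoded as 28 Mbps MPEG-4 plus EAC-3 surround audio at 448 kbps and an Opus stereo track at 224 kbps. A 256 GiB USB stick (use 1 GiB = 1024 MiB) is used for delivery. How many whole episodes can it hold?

182

Audio total: 448 + 224 = 672 kbps = 0.672 Mbps.
Total bitrate: 28.672 Mbps.
Per item: 28.672 Mbps × 420 s = 12,042 Mb = 1,505 MB.
Capacity: 256 GiB = 2,199,023 Mb; 182.61 items → 182 complete.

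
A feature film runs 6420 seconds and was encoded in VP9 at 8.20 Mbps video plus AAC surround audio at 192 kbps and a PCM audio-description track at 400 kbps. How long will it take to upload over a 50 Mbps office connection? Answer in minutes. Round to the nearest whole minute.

19 minutes

Audio total: 192 + 400 = 592 kbps = 0.592 Mbps.
Total bitrate: 8.792 Mbps.
File: 8.792 Mbps × 6420 s = 56444.6 Mb.
At 50 Mbps: 56444.6 / 50 = 1128.9 s ≈ 18.8 minutes.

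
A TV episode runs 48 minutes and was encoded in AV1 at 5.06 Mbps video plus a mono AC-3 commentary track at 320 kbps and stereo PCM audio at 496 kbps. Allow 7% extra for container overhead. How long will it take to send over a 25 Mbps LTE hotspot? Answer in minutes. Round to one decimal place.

48 min = 2880 s
Audio total: 320 + 496 = 816 kbps = 0.816 Mbps.
Total bitrate: 5.876 Mbps.
File: 5.876 Mbps × 2880 s = 16922.9 Mb.
With 7% container overhead: ×1.07. → 18107.5 Mb.
At 25 Mbps: 18107.5 / 25 = 724.3 s ≈ 12.1 minutes.

12.1 minutes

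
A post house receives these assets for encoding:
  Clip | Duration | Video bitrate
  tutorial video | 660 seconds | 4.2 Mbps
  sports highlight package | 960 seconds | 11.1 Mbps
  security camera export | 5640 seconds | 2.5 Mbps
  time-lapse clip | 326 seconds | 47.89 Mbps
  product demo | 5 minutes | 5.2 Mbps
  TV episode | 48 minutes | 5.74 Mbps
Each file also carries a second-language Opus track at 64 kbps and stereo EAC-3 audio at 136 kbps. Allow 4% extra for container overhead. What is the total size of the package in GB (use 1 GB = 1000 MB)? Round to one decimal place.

8.2 GB

Audio total: 64 + 136 = 200 kbps = 0.200 Mbps.
tutorial video: 4.400 Mbps × 660 s × 1.04 = 3020.2 Mb
sports highlight package: 11.300 Mbps × 960 s × 1.04 = 11281.9 Mb
security camera export: 2.700 Mbps × 5640 s × 1.04 = 15837.1 Mb
time-lapse clip: 48.090 Mbps × 326 s × 1.04 = 16304.4 Mb
product demo: 5.400 Mbps × 300 s × 1.04 = 1684.8 Mb
TV episode: 5.940 Mbps × 2880 s × 1.04 = 17791.5 Mb
Total: 65919.9 Mb = 8240.0 MB.
= 8.240 GB.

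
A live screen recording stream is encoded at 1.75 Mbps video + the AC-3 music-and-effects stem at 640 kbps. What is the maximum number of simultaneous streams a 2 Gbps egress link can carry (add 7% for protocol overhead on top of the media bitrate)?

782

Audio: 640 kbps = 0.640 Mbps.
Per-viewer media rate: 2.390 Mbps.
On the wire with 7% overhead: 2.557 Mbps.
2 Gbps = 2,000 Mbps; 2,000 / 2.557 = 782.07 → 782 viewers.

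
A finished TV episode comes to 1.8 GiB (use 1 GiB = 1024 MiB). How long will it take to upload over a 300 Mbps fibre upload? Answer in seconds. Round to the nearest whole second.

File: 1.8 GiB = 15461.9 Mb.
At 300 Mbps: 15461.9 / 300 = 51.5 s ≈ 51.5 seconds.

52 seconds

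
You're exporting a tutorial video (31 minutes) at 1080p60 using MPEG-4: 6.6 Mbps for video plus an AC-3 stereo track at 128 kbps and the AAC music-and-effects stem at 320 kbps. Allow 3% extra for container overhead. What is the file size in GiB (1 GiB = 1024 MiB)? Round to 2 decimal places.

1.57 GiB

31 min = 1860 s
Audio total: 128 + 320 = 448 kbps = 0.448 Mbps.
Total bitrate: 6.6 + 0.448 = 7.048 Mbps.
Stream data: 7.048 Mbps × 1860 s = 13109.3 Mb.
With 3% container overhead: ×1.03.
13,503 Mb = 1,687,819,800 bytes ÷ 1,073,741,824 = 1.572 GiB.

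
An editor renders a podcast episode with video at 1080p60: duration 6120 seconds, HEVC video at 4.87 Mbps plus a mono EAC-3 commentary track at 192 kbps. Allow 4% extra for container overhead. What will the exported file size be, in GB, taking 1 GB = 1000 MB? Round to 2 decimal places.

4.03 GB

Audio: 192 kbps = 0.192 Mbps.
Total bitrate: 4.87 + 0.192 = 5.062 Mbps.
Stream data: 5.062 Mbps × 6120 s = 30979.4 Mb.
With 4% container overhead: ×1.04.
32,219 Mb ÷ 8 = 4,027 MB → 4.027 GB.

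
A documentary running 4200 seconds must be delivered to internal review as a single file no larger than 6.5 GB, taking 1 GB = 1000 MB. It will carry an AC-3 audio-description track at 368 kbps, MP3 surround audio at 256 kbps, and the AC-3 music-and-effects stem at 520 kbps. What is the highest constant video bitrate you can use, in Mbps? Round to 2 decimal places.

Budget: 6.5 GB = 52000.0 Mb.
Total bitrate budget: 52000.0 Mb / 4200 s = 12.381 Mbps.
Audio total: 368 + 256 + 520 = 1144 kbps = 1.144 Mbps.
Video: 12.381 − 1.144 = 11.237 Mbps.

11.24 Mbps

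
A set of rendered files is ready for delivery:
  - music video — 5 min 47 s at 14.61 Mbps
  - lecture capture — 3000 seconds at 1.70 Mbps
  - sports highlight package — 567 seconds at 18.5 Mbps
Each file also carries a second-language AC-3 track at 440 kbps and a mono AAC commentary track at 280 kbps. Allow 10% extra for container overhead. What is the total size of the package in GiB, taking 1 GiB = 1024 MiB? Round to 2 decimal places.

Audio total: 440 + 280 = 720 kbps = 0.720 Mbps.
music video: 15.330 Mbps × 347 s × 1.10 = 5851.5 Mb
lecture capture: 2.420 Mbps × 3000 s × 1.10 = 7986.0 Mb
sports highlight package: 19.220 Mbps × 567 s × 1.10 = 11987.5 Mb
Total: 25825.0 Mb = 3228.1 MB.
= 3.006 GiB.

3.01 GiB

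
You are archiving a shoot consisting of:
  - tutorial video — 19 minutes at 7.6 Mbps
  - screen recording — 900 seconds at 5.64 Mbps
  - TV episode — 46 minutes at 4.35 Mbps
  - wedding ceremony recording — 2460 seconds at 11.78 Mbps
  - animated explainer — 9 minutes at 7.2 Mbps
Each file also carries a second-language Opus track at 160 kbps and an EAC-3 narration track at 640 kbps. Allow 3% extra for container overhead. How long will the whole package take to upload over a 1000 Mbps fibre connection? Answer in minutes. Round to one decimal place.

Audio total: 160 + 640 = 800 kbps = 0.800 Mbps.
tutorial video: 8.400 Mbps × 1140 s × 1.03 = 9863.3 Mb
screen recording: 6.440 Mbps × 900 s × 1.03 = 5969.9 Mb
TV episode: 5.150 Mbps × 2760 s × 1.03 = 14640.4 Mb
wedding ceremony recording: 12.580 Mbps × 2460 s × 1.03 = 31875.2 Mb
animated explainer: 8.000 Mbps × 540 s × 1.03 = 4449.6 Mb
Total: 66798.4 Mb = 8349.8 MB.
At 1000 Mbps: 66798.4 / 1000 = 67 s ≈ 1.11 minutes.

1.1 minutes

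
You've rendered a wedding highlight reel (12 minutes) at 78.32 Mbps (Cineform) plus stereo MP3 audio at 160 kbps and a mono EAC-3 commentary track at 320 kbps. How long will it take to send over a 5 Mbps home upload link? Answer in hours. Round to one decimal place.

3.2 hours

12 min = 720 s
Audio total: 160 + 320 = 480 kbps = 0.480 Mbps.
Total bitrate: 78.800 Mbps.
File: 78.800 Mbps × 720 s = 56736.0 Mb.
At 5 Mbps: 56736.0 / 5 = 11347.2 s ≈ 3.15 hours.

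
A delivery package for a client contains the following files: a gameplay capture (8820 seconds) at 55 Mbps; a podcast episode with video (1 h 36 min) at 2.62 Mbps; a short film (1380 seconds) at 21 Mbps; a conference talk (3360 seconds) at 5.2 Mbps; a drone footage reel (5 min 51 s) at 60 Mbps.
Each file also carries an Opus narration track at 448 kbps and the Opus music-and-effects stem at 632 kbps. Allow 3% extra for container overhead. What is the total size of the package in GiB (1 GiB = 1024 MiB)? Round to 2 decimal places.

Audio total: 448 + 632 = 1080 kbps = 1.080 Mbps.
gameplay capture: 56.080 Mbps × 8820 s × 1.03 = 509464.4 Mb
podcast episode with video: 3.700 Mbps × 5760 s × 1.03 = 21951.4 Mb
short film: 22.080 Mbps × 1380 s × 1.03 = 31384.5 Mb
conference talk: 6.280 Mbps × 3360 s × 1.03 = 21733.8 Mb
drone footage reel: 61.080 Mbps × 351 s × 1.03 = 22082.3 Mb
Total: 606616.3 Mb = 75827.0 MB.
= 70.62 GiB.

70.62 GiB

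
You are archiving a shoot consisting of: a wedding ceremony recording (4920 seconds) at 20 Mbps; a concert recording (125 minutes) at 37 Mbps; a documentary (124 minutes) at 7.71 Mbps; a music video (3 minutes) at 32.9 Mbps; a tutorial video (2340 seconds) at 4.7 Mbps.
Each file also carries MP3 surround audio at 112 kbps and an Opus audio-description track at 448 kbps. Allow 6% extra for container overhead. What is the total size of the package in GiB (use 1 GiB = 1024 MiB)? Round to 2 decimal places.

57.10 GiB

Audio total: 112 + 448 = 560 kbps = 0.560 Mbps.
wedding ceremony recording: 20.560 Mbps × 4920 s × 1.06 = 107224.5 Mb
concert recording: 37.560 Mbps × 7500 s × 1.06 = 298602.0 Mb
documentary: 8.270 Mbps × 7440 s × 1.06 = 65220.5 Mb
music video: 33.460 Mbps × 180 s × 1.06 = 6384.2 Mb
tutorial video: 5.260 Mbps × 2340 s × 1.06 = 13046.9 Mb
Total: 490478.1 Mb = 61309.8 MB.
= 57.10 GiB.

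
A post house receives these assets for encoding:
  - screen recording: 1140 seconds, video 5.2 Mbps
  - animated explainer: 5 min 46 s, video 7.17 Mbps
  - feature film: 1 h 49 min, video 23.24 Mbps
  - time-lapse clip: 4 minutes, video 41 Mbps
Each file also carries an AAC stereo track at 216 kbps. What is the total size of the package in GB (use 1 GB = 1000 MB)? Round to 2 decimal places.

21.50 GB

Audio: 216 kbps = 0.216 Mbps.
screen recording: 5.416 Mbps × 1140 s = 6174.2 Mb
animated explainer: 7.386 Mbps × 346 s = 2555.6 Mb
feature film: 23.456 Mbps × 6540 s = 153402.2 Mb
time-lapse clip: 41.216 Mbps × 240 s = 9891.8 Mb
Total: 172023.9 Mb = 21503.0 MB.
= 21.50 GB.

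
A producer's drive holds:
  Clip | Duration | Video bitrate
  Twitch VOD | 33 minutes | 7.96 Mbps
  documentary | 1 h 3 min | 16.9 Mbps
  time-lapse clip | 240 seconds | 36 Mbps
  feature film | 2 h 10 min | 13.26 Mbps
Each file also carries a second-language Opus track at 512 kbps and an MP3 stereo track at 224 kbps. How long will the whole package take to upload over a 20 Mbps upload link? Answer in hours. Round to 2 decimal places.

Audio total: 512 + 224 = 736 kbps = 0.736 Mbps.
Twitch VOD: 8.696 Mbps × 1980 s = 17218.1 Mb
documentary: 17.636 Mbps × 3780 s = 66664.1 Mb
time-lapse clip: 36.736 Mbps × 240 s = 8816.6 Mb
feature film: 13.996 Mbps × 7800 s = 109168.8 Mb
Total: 201867.6 Mb = 25233.5 MB.
At 20 Mbps: 201867.6 / 20 = 10093 s ≈ 2.8 hours.

2.80 hours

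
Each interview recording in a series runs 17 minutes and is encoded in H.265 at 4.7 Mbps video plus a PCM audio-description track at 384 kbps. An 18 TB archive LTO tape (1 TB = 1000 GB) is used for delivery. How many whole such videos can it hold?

27768

17 min = 1020 s
Audio: 384 kbps = 0.384 Mbps.
Total bitrate: 5.084 Mbps.
Per item: 5.084 Mbps × 1020 s = 5,186 Mb = 648.2 MB.
Capacity: 18 TB = 144,000,000 Mb; 27768.78 items → 27768 complete.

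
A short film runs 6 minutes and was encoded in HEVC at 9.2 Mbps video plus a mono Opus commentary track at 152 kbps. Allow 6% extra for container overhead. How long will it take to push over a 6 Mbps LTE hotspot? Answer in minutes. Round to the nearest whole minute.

6 min = 360 s
Audio: 152 kbps = 0.152 Mbps.
Total bitrate: 9.352 Mbps.
File: 9.352 Mbps × 360 s = 3366.7 Mb.
With 6% container overhead: ×1.06. → 3568.7 Mb.
At 6 Mbps: 3568.7 / 6 = 594.8 s ≈ 9.91 minutes.

10 minutes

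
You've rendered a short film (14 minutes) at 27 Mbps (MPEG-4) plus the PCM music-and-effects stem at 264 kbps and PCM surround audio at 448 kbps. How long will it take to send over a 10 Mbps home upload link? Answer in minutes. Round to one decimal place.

38.8 minutes

14 min = 840 s
Audio total: 264 + 448 = 712 kbps = 0.712 Mbps.
Total bitrate: 27.712 Mbps.
File: 27.712 Mbps × 840 s = 23278.1 Mb.
At 10 Mbps: 23278.1 / 10 = 2327.8 s ≈ 38.8 minutes.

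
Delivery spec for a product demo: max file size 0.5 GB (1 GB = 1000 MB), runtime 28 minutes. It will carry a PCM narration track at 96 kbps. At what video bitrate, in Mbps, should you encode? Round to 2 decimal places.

2.28 Mbps

Budget: 0.5 GB = 4000.0 Mb.
28 min = 1680 s
Total bitrate budget: 4000.0 Mb / 1680 s = 2.381 Mbps.
Audio: 96 kbps = 0.096 Mbps.
Video: 2.381 − 0.096 = 2.285 Mbps.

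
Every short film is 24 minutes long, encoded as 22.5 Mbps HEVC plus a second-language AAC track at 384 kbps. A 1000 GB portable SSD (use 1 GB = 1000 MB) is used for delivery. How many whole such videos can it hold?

242

24 min = 1440 s
Audio: 384 kbps = 0.384 Mbps.
Total bitrate: 22.884 Mbps.
Per item: 22.884 Mbps × 1440 s = 32,953 Mb = 4,119 MB.
Capacity: 1000 GB = 8,000,000 Mb; 242.77 items → 242 complete.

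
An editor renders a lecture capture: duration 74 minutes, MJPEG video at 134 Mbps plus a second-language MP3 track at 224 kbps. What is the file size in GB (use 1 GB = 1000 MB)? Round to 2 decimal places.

74 min = 4440 s
Audio: 224 kbps = 0.224 Mbps.
Total bitrate: 134 + 0.224 = 134.224 Mbps.
Stream data: 134.224 Mbps × 4440 s = 595954.6 Mb.
595,955 Mb ÷ 8 = 74,494 MB → 74.49 GB.

74.49 GB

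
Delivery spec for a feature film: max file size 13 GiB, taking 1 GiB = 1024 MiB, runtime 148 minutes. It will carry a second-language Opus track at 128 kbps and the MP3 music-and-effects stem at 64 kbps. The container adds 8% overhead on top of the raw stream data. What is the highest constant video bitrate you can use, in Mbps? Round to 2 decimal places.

11.45 Mbps

Budget: 13 GiB = 111669.1 Mb.
Stream payload after overhead: 111669.1 / 1.08 = 103397.4 Mb.
148 min = 8880 s
Total bitrate budget: 103397.4 Mb / 8880 s = 11.644 Mbps.
Audio total: 128 + 64 = 192 kbps = 0.192 Mbps.
Video: 11.644 − 0.192 = 11.452 Mbps.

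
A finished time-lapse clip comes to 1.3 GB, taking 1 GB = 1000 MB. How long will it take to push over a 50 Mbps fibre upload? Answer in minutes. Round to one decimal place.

3.5 minutes

File: 1.3 GB = 10400.0 Mb.
At 50 Mbps: 10400.0 / 50 = 208.0 s ≈ 3.47 minutes.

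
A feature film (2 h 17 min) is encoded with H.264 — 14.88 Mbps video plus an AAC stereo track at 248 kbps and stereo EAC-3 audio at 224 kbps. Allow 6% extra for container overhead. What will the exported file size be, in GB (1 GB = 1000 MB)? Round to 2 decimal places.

2 h 17 min = 137 min = 8220 s
Audio total: 248 + 224 = 472 kbps = 0.472 Mbps.
Total bitrate: 14.88 + 0.472 = 15.352 Mbps.
Stream data: 15.352 Mbps × 8220 s = 126193.4 Mb.
With 6% container overhead: ×1.06.
133,765 Mb ÷ 8 = 16,721 MB → 16.72 GB.

16.72 GB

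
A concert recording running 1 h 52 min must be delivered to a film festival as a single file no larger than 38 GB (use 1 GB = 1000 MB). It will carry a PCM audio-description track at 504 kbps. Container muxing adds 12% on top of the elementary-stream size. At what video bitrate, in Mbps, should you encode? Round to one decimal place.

Budget: 38 GB = 304000.0 Mb.
Stream payload after overhead: 304000.0 / 1.12 = 271428.6 Mb.
1 h 52 min = 112 min = 6720 s
Total bitrate budget: 271428.6 Mb / 6720 s = 40.391 Mbps.
Audio: 504 kbps = 0.504 Mbps.
Video: 40.391 − 0.504 = 39.887 Mbps.

39.9 Mbps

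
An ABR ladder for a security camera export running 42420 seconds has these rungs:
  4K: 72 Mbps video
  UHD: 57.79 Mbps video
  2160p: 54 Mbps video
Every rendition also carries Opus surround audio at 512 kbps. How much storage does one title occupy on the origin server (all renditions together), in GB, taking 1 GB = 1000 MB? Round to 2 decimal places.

982.69 GB

Audio: 512 kbps = 0.512 Mbps.
Sum of rendition bitrates: (72+0.512) + (57.79+0.512) + (54+0.512) = 185.326 Mbps.
× 42420 s = 7,861,529 Mb = 982,691 MB = 982.7 GB.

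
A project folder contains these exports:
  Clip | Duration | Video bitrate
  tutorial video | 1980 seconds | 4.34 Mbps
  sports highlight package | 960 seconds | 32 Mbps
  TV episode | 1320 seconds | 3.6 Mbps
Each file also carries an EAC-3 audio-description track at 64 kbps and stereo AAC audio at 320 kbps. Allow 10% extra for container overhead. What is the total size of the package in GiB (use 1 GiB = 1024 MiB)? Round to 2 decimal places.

Audio total: 64 + 320 = 384 kbps = 0.384 Mbps.
tutorial video: 4.724 Mbps × 1980 s × 1.10 = 10288.9 Mb
sports highlight package: 32.384 Mbps × 960 s × 1.10 = 34197.5 Mb
TV episode: 3.984 Mbps × 1320 s × 1.10 = 5784.8 Mb
Total: 50271.1 Mb = 6283.9 MB.
= 5.852 GiB.

5.85 GiB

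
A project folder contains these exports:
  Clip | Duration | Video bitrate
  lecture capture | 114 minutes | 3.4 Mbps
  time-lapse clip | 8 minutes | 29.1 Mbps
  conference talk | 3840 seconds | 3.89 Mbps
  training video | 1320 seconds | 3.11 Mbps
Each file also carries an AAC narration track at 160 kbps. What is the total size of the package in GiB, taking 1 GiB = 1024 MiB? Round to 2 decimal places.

Audio: 160 kbps = 0.160 Mbps.
lecture capture: 3.560 Mbps × 6840 s = 24350.4 Mb
time-lapse clip: 29.260 Mbps × 480 s = 14044.8 Mb
conference talk: 4.050 Mbps × 3840 s = 15552.0 Mb
training video: 3.270 Mbps × 1320 s = 4316.4 Mb
Total: 58263.6 Mb = 7282.9 MB.
= 6.783 GiB.

6.78 GiB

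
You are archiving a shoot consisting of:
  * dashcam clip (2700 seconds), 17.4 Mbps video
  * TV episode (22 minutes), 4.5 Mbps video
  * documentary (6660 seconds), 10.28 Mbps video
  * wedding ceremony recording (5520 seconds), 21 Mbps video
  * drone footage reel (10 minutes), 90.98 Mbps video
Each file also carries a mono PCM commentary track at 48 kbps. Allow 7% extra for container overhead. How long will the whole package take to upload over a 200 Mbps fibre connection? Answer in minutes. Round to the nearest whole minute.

Audio: 48 kbps = 0.048 Mbps.
dashcam clip: 17.448 Mbps × 2700 s × 1.07 = 50407.3 Mb
TV episode: 4.548 Mbps × 1320 s × 1.07 = 6423.6 Mb
documentary: 10.328 Mbps × 6660 s × 1.07 = 73599.4 Mb
wedding ceremony recording: 21.048 Mbps × 5520 s × 1.07 = 124317.9 Mb
drone footage reel: 91.028 Mbps × 600 s × 1.07 = 58440.0 Mb
Total: 313188.1 Mb = 39148.5 MB.
At 200 Mbps: 313188.1 / 200 = 1566 s ≈ 26.1 minutes.

26 minutes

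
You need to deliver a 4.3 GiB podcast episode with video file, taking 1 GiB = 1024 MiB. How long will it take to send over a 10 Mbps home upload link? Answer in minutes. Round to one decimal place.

File: 4.3 GiB = 36936.7 Mb.
At 10 Mbps: 36936.7 / 10 = 3693.7 s ≈ 61.6 minutes.

61.6 minutes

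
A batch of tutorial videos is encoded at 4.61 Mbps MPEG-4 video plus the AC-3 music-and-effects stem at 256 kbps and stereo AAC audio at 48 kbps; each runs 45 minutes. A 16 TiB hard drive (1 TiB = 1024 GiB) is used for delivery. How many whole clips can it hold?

10607

45 min = 2700 s
Audio total: 256 + 48 = 304 kbps = 0.304 Mbps.
Total bitrate: 4.914 Mbps.
Per item: 4.914 Mbps × 2700 s = 13,268 Mb = 1,658 MB.
Capacity: 16 TiB = 140,737,488 Mb; 10607.45 items → 10607 complete.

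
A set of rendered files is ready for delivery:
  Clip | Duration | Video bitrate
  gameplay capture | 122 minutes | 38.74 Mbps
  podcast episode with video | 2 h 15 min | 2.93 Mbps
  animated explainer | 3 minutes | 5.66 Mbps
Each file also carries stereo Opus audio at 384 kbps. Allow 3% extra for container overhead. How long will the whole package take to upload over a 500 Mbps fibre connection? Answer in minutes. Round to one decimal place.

Audio: 384 kbps = 0.384 Mbps.
gameplay capture: 39.124 Mbps × 7320 s × 1.03 = 294979.3 Mb
podcast episode with video: 3.314 Mbps × 8100 s × 1.03 = 27648.7 Mb
animated explainer: 6.044 Mbps × 180 s × 1.03 = 1120.6 Mb
Total: 323748.6 Mb = 40468.6 MB.
At 500 Mbps: 323748.6 / 500 = 647 s ≈ 10.8 minutes.

10.8 minutes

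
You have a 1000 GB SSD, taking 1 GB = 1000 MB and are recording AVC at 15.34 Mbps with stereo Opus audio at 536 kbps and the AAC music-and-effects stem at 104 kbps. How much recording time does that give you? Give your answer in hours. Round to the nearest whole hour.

Audio total: 536 + 104 = 640 kbps = 0.640 Mbps.
Total bitrate: 15.34 + 0.640 = 15.980 Mbps.
Capacity: 1000 GB = 8,000,000 Mb.
Recording time: 8,000,000 / 15.980 = 500,626 s ≈ 139 hours.

139 hours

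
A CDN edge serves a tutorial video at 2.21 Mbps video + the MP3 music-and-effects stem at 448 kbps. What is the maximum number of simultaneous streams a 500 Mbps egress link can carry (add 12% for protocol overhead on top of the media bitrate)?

Audio: 448 kbps = 0.448 Mbps.
Per-viewer media rate: 2.658 Mbps.
On the wire with 12% overhead: 2.977 Mbps.
500 Mbps = 500.0 Mbps; 500.0 / 2.977 = 167.96 → 167 viewers.

167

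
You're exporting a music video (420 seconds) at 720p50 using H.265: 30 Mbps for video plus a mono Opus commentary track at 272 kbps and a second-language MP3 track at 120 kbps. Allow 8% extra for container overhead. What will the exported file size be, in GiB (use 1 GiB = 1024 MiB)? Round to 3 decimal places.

Audio total: 272 + 120 = 392 kbps = 0.392 Mbps.
Total bitrate: 30 + 0.392 = 30.392 Mbps.
Stream data: 30.392 Mbps × 420 s = 12764.6 Mb.
With 8% container overhead: ×1.08.
13,786 Mb = 1,723,226,400 bytes ÷ 1,073,741,824 = 1.605 GiB.

1.605 GiB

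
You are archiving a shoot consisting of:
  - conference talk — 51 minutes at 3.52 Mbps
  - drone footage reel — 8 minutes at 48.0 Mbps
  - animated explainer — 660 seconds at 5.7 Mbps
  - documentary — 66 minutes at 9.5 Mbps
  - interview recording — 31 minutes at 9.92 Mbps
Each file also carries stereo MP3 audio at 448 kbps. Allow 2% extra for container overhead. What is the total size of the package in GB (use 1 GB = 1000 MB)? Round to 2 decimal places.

Audio: 448 kbps = 0.448 Mbps.
conference talk: 3.968 Mbps × 3060 s × 1.02 = 12384.9 Mb
drone footage reel: 48.448 Mbps × 480 s × 1.02 = 23720.1 Mb
animated explainer: 6.148 Mbps × 660 s × 1.02 = 4138.8 Mb
documentary: 9.948 Mbps × 3960 s × 1.02 = 40182.0 Mb
interview recording: 10.368 Mbps × 1860 s × 1.02 = 19670.2 Mb
Total: 100096.0 Mb = 12512.0 MB.
= 12.51 GB.

12.51 GB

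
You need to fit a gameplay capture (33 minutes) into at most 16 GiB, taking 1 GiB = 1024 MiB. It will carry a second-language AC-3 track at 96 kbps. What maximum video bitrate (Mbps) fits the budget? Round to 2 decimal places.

Budget: 16 GiB = 137439.0 Mb.
33 min = 1980 s
Total bitrate budget: 137439.0 Mb / 1980 s = 69.414 Mbps.
Audio: 96 kbps = 0.096 Mbps.
Video: 69.414 − 0.096 = 69.318 Mbps.

69.32 Mbps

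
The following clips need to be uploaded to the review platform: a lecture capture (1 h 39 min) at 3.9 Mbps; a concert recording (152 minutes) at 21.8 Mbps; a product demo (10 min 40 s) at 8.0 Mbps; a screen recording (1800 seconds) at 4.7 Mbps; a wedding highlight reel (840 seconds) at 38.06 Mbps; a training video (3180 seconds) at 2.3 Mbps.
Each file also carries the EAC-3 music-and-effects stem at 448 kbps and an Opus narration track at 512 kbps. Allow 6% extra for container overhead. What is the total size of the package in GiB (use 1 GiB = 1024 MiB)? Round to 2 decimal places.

Audio total: 448 + 512 = 960 kbps = 0.960 Mbps.
lecture capture: 4.860 Mbps × 5940 s × 1.06 = 30600.5 Mb
concert recording: 22.760 Mbps × 9120 s × 1.06 = 220025.5 Mb
product demo: 8.960 Mbps × 640 s × 1.06 = 6078.5 Mb
screen recording: 5.660 Mbps × 1800 s × 1.06 = 10799.3 Mb
wedding highlight reel: 39.020 Mbps × 840 s × 1.06 = 34743.4 Mb
training video: 3.260 Mbps × 3180 s × 1.06 = 10988.8 Mb
Total: 313235.9 Mb = 39154.5 MB.
= 36.47 GiB.

36.47 GiB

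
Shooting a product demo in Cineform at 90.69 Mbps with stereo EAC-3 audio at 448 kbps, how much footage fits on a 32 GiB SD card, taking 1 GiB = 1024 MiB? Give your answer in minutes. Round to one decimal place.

50.3 minutes

Audio: 448 kbps = 0.448 Mbps.
Total bitrate: 90.69 + 0.448 = 91.138 Mbps.
Capacity: 32 GiB = 274,878 Mb.
Recording time: 274,878 / 91.138 = 3,016 s ≈ 50.3 minutes.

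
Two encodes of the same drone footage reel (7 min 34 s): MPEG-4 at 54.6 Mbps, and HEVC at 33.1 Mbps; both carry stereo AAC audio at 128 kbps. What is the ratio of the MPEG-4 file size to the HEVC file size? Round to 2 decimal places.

7 min 34 s = 454 s
Audio: 128 kbps = 0.128 Mbps.
MPEG-4: 54.728 Mbps × 454 s = 24846.5 Mb = 3.106 GB.
HEVC: 33.228 Mbps × 454 s = 15085.5 Mb = 1.886 GB.
Ratio: 3.106 / 1.886 = 1.647.

1.65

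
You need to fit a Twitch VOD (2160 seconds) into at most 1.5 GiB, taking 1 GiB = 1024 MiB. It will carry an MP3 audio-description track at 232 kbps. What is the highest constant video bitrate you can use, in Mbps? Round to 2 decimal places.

5.73 Mbps

Budget: 1.5 GiB = 12884.9 Mb.
Total bitrate budget: 12884.9 Mb / 2160 s = 5.965 Mbps.
Audio: 232 kbps = 0.232 Mbps.
Video: 5.965 − 0.232 = 5.733 Mbps.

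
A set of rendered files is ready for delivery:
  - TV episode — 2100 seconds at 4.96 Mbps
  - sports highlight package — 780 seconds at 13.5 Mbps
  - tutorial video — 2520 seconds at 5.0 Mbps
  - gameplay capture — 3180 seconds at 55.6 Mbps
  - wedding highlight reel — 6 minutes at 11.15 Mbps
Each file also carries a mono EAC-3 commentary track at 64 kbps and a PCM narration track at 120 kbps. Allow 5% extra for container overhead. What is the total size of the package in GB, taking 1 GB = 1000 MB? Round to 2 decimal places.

Audio total: 64 + 120 = 184 kbps = 0.184 Mbps.
TV episode: 5.144 Mbps × 2100 s × 1.05 = 11342.5 Mb
sports highlight package: 13.684 Mbps × 780 s × 1.05 = 11207.2 Mb
tutorial video: 5.184 Mbps × 2520 s × 1.05 = 13716.9 Mb
gameplay capture: 55.784 Mbps × 3180 s × 1.05 = 186262.8 Mb
wedding highlight reel: 11.334 Mbps × 360 s × 1.05 = 4284.3 Mb
Total: 226813.6 Mb = 28351.7 MB.
= 28.35 GB.

28.35 GB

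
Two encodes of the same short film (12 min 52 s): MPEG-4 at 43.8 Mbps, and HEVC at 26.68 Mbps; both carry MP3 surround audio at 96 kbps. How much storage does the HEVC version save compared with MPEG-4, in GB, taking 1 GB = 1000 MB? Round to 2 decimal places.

12 min 52 s = 772 s
Audio: 96 kbps = 0.096 Mbps.
MPEG-4: 43.896 Mbps × 772 s = 33887.7 Mb = 4.236 GB.
HEVC: 26.776 Mbps × 772 s = 20671.1 Mb = 2.584 GB.
Saving: 4.236 − 2.584 = 1.652 GB.

1.65 GB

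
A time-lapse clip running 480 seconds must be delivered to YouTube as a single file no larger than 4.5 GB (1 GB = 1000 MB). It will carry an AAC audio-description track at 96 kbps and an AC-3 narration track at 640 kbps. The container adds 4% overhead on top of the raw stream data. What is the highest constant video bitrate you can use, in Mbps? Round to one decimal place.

71.4 Mbps

Budget: 4.5 GB = 36000.0 Mb.
Stream payload after overhead: 36000.0 / 1.04 = 34615.4 Mb.
Total bitrate budget: 34615.4 Mb / 480 s = 72.115 Mbps.
Audio total: 96 + 640 = 736 kbps = 0.736 Mbps.
Video: 72.115 − 0.736 = 71.379 Mbps.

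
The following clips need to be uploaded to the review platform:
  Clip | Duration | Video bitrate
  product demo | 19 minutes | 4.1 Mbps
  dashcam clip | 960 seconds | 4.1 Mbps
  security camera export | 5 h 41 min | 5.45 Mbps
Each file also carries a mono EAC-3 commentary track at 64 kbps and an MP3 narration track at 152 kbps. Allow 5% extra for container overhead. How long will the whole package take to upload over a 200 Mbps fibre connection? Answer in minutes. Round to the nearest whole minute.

Audio total: 64 + 152 = 216 kbps = 0.216 Mbps.
product demo: 4.316 Mbps × 1140 s × 1.05 = 5166.3 Mb
dashcam clip: 4.316 Mbps × 960 s × 1.05 = 4350.5 Mb
security camera export: 5.666 Mbps × 20460 s × 1.05 = 121722.7 Mb
Total: 131239.5 Mb = 16404.9 MB.
At 200 Mbps: 131239.5 / 200 = 656 s ≈ 10.9 minutes.

11 minutes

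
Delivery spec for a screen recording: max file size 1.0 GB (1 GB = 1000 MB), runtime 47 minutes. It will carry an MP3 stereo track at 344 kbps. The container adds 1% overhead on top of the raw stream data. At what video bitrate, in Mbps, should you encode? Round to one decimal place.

Budget: 1.0 GB = 8000.0 Mb.
Stream payload after overhead: 8000.0 / 1.01 = 7920.8 Mb.
47 min = 2820 s
Total bitrate budget: 7920.8 Mb / 2820 s = 2.809 Mbps.
Audio: 344 kbps = 0.344 Mbps.
Video: 2.809 − 0.344 = 2.465 Mbps.

2.5 Mbps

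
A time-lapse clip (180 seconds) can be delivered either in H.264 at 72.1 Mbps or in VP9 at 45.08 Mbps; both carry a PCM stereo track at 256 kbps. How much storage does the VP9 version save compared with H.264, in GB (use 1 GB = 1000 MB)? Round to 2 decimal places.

Audio: 256 kbps = 0.256 Mbps.
H.264: 72.356 Mbps × 180 s = 13024.1 Mb = 1.628 GB.
VP9: 45.336 Mbps × 180 s = 8160.5 Mb = 1.020 GB.
Saving: 1.628 − 1.020 = 0.608 GB.

0.61 GB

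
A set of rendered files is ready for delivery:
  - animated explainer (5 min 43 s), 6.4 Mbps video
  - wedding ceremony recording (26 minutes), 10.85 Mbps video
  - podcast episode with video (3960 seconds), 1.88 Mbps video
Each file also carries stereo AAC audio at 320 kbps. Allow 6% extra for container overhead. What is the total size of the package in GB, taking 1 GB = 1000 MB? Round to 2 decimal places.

3.77 GB

Audio: 320 kbps = 0.320 Mbps.
animated explainer: 6.720 Mbps × 343 s × 1.06 = 2443.3 Mb
wedding ceremony recording: 11.170 Mbps × 1560 s × 1.06 = 18470.7 Mb
podcast episode with video: 2.200 Mbps × 3960 s × 1.06 = 9234.7 Mb
Total: 30148.7 Mb = 3768.6 MB.
= 3.769 GB.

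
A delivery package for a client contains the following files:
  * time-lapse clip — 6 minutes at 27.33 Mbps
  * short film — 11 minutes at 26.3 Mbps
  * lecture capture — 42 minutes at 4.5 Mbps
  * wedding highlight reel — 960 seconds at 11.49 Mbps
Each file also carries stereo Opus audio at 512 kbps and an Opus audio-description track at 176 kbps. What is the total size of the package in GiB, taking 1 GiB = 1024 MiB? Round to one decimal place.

Audio total: 512 + 176 = 688 kbps = 0.688 Mbps.
time-lapse clip: 28.018 Mbps × 360 s = 10086.5 Mb
short film: 26.988 Mbps × 660 s = 17812.1 Mb
lecture capture: 5.188 Mbps × 2520 s = 13073.8 Mb
wedding highlight reel: 12.178 Mbps × 960 s = 11690.9 Mb
Total: 52663.2 Mb = 6582.9 MB.
= 6.131 GiB.

6.1 GiB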